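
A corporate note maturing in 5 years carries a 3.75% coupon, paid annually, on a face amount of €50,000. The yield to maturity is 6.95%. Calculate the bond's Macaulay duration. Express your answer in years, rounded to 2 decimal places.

4.62 years

Periodic yield y = 0.0695. Discount each cash flow and weight by its year:
  t   CF        PV=CF/(1+0.0695)^t    t·PV
  1     1,875.00     1,753.1557     1,753.1557
  2     1,875.00     1,639.2292     3,278.4585
  3     1,875.00     1,532.7062     4,598.1185
  4     1,875.00     1,433.1053     5,732.4214
  5    51,875.00    37,072.6956   185,363.4780
  Σ                 43,430.8920   200,725.6320
Price P = Σ PV = 43,430.8920.
Macaulay duration = Σ(t·PV) / P = 200,725.6320 / 43,430.8920 = 4.62172 years.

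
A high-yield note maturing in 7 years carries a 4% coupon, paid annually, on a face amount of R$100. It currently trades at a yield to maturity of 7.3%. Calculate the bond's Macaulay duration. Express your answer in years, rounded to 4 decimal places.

6.1506 years

Periodic yield y = 0.073. Discount each cash flow and weight by its year:
  t   CF        PV=CF/(1+0.073)^t    t·PV
  1         4.00         3.7279         3.7279
  2         4.00         3.4742         6.9485
  3         4.00         3.2379         9.7136
  4         4.00         3.0176        12.0704
  5         4.00         2.8123        14.0615
  6         4.00         2.6210        15.7258
  7       104.00        63.5090       444.5630
  Σ                     82.3999       506.8107
Price P = Σ PV = 82.3999.
Macaulay duration = Σ(t·PV) / P = 506.8107 / 82.3999 = 6.15063 years.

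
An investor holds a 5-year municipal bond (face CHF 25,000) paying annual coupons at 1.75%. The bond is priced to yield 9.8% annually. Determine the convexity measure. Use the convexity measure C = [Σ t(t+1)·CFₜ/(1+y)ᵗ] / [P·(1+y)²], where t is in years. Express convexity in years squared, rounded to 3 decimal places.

23.504

With y = 0.098:
  t   CF        PV=CF/(1+0.098)^t    t·PV        t(t+1)·PV
  1       437.50       398.4517       398.4517         796.9035
  2       437.50       362.8886       725.7773       2,177.3319
  3       437.50       330.4997       991.4990       3,965.9961
  4       437.50       301.0015     1,204.0061       6,020.0305
  5    25,437.50    15,939.0608    79,695.3038     478,171.8226
  Σ                 17,331.9023    83,015.0379     491,132.0845
P = 17,331.9023.
Convexity = Σ t(t+1)·PV / [P·(1+y)²] = 491,132.0845 / (17,331.9023 × 1.205604) = 23.50430.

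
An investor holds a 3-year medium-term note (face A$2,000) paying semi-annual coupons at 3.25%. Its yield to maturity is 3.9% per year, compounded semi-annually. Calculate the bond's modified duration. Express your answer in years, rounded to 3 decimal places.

Periodic yield y = 0.0195. First find Macaulay duration:
  t   CF        PV=CF/(1+0.0195)^t    t·PV
  1        32.50        31.8784        31.8784
  2        32.50        31.2686        62.5373
  3        32.50        30.6706        92.0117
  4        32.50        30.0839       120.3357
  5        32.50        29.5085       147.5425
  6     2,032.50     1,810.1192    10,860.7152
  Σ                  1,963.5292    11,315.0207
P = 1,963.5292; Macaulay duration = 11,315.0207 / 1,963.5292 = 5.76259 half-year periods = 2.88130 years.
Modified duration = D_Mac / (1 + y) = 2.88130 / 1.0195 = 2.82619 years.

2.826 years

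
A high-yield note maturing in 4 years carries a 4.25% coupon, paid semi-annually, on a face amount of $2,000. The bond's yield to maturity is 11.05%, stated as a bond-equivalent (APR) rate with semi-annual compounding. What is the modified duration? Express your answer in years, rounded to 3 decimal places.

3.484 years

Periodic yield y = 0.05525. First find Macaulay duration:
  t   CF        PV=CF/(1+0.05525)^t    t·PV
  1        42.50        40.2748        40.2748
  2        42.50        38.1661        76.3323
  3        42.50        36.1679       108.5036
  4        42.50        34.2742       137.0969
  5        42.50        32.4797       162.3985
  6        42.50        30.7792       184.6750
  7        42.50        29.1676       204.1735
  8     2,042.50     1,328.3704    10,626.9629
  Σ                  1,569.6799    11,540.4175
P = 1,569.6799; Macaulay duration = 11,540.4175 / 1,569.6799 = 7.35208 half-year periods = 3.67604 years.
Modified duration = D_Mac / (1 + y) = 3.67604 / 1.05525 = 3.48357 years.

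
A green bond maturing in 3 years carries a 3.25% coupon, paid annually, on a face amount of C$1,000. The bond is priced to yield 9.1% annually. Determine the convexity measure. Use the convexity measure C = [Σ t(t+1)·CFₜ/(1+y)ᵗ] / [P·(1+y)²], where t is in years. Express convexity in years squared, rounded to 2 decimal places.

With y = 0.091:
  t   CF        PV=CF/(1+0.091)^t    t·PV        t(t+1)·PV
  1        32.50        29.7892        29.7892          59.5784
  2        32.50        27.3045        54.6090         163.8269
  3     1,032.50       795.0891     2,385.2673       9,541.0694
  Σ                    852.1828     2,469.6655       9,764.4746
P = 852.1828.
Convexity = Σ t(t+1)·PV / [P·(1+y)²] = 9,764.4746 / (852.1828 × 1.190281) = 9.62646.

9.63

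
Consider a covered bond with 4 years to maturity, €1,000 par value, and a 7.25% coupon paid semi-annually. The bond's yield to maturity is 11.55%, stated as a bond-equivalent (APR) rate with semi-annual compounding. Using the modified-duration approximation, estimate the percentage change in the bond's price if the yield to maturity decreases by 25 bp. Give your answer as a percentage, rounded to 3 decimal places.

+0.828%

Periodic yield y = 0.05775. Modified duration first:
  t   CF        PV=CF/(1+0.05775)^t    t·PV
  1        36.25        34.2709        34.2709
  2        36.25        32.3998        64.7995
  3        36.25        30.6308        91.8925
  4        36.25        28.9585       115.8339
  5        36.25        27.3774       136.8872
  6        36.25        25.8827       155.2963
  7        36.25        24.4696       171.2872
  8     1,036.25       661.3027     5,290.4213
  Σ                    865.2924     6,060.6888
P = 865.2924; D_Mac = 7.00421 half-year periods = 3.50210 yrs; D_mod = 3.50210/(1+0.05775) = 3.31090 yrs.
ΔP/P ≈ -D_mod · Δy = -3.31090 × (-0.0025) = +0.008277 = +0.8277%.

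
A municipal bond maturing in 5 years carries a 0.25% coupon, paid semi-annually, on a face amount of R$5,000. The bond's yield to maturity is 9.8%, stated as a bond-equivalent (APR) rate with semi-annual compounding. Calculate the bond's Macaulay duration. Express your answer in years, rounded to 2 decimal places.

4.96 years

Periodic yield y = 0.049. Discount each cash flow and weight by its period:
  t   CF        PV=CF/(1+0.049)^t    t·PV
  1         6.25         5.9581         5.9581
  2         6.25         5.6797        11.3595
  3         6.25         5.4144        16.2433
  4         6.25         5.1615        20.6461
  5         6.25         4.9204        24.6021
  6         6.25         4.6906        28.1435
  7         6.25         4.4715        31.3004
  8         6.25         4.2626        34.1009
  9         6.25         4.0635        36.5715
  10    5,006.25     3,102.8276    31,028.2764
  Σ                  3,147.4500    31,237.2018
Price P = Σ PV = 3,147.4500.
Macaulay duration = Σ(t·PV) / P = 31,237.2018 / 3,147.4500 = 9.92461 half-year periods.
In years: 9.92461 / 2 = 4.96230 years.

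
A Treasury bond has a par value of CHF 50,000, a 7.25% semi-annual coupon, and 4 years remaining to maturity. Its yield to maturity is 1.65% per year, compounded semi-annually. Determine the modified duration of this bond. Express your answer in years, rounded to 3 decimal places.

Periodic yield y = 0.00825. First find Macaulay duration:
  t   CF        PV=CF/(1+0.00825)^t    t·PV
  1     1,812.50     1,797.6692     1,797.6692
  2     1,812.50     1,782.9598     3,565.9196
  3     1,812.50     1,768.3708     5,305.1123
  4     1,812.50     1,753.9011     7,015.6043
  5     1,812.50     1,739.5498     8,697.7489
  6     1,812.50     1,725.3159    10,351.8956
  7     1,812.50     1,711.1985    11,978.3898
  8    51,812.50    48,516.4150   388,131.3202
  Σ                 60,795.3801   436,843.6598
P = 60,795.3801; Macaulay duration = 436,843.6598 / 60,795.3801 = 7.18547 half-year periods = 3.59274 years.
Modified duration = D_Mac / (1 + y) = 3.59274 / 1.00825 = 3.56334 years.

3.563 years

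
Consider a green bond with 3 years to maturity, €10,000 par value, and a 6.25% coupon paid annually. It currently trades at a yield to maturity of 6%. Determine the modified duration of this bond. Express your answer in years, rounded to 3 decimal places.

2.668 years

Periodic yield y = 0.06. First find Macaulay duration:
  t   CF        PV=CF/(1+0.06)^t    t·PV
  1       625.00       589.6226       589.6226
  2       625.00       556.2478     1,112.4956
  3    10,625.00     8,920.9549    26,762.8646
  Σ                 10,066.8253    28,464.9828
P = 10,066.8253; Macaulay duration = 28,464.9828 / 10,066.8253 = 2.82760 years.
Modified duration = D_Mac / (1 + y) = 2.82760 / 1.06 = 2.66755 years.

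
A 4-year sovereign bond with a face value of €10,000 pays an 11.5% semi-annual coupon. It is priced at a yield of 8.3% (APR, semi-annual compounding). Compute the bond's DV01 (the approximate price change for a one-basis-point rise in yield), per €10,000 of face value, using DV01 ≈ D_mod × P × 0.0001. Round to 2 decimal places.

€3.57

Periodic yield y = 0.0415.
  t   CF        PV=CF/(1+0.0415)^t    t·PV
  1       575.00       552.0883       552.0883
  2       575.00       530.0896     1,060.1792
  3       575.00       508.9675     1,526.9024
  4       575.00       488.6870     1,954.7478
  5       575.00       469.2146     2,346.0728
  6       575.00       450.5181     2,703.1083
  7       575.00       432.5665     3,027.9658
  8    10,575.00     7,638.4666    61,107.7325
  Σ                 11,070.5981    74,278.7972
P = 11,070.5981; D_Mac = 6.70956 half-year periods = 3.35478 yrs; D_mod = 3.22110 yrs.
DV01 ≈ 3.22110 × 11,070.5981 × 0.0001 = 3.565953.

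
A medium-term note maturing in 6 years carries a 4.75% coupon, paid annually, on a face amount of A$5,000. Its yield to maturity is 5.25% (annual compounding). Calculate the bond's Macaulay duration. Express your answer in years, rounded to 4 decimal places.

5.3500 years

Periodic yield y = 0.0525. Discount each cash flow and weight by its year:
  t   CF        PV=CF/(1+0.0525)^t    t·PV
  1       237.50       225.6532       225.6532
  2       237.50       214.3973       428.7947
  3       237.50       203.7029       611.1088
  4       237.50       193.5420       774.1679
  5       237.50       183.8879       919.4394
  6     5,237.50     3,852.9326    23,117.5954
  Σ                  4,874.1159    26,076.7595
Price P = Σ PV = 4,874.1159.
Macaulay duration = Σ(t·PV) / P = 26,076.7595 / 4,874.1159 = 5.35005 years.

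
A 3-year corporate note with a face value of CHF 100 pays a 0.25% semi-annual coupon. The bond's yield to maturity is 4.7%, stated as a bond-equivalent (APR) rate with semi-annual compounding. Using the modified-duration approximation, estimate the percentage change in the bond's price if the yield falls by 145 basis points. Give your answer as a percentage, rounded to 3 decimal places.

Periodic yield y = 0.0235. Modified duration first:
  t   CF        PV=CF/(1+0.0235)^t    t·PV
  1        0.125         0.1221         0.1221
  2        0.125         0.1193         0.2387
  3        0.125         0.1166         0.3498
  4        0.125         0.1139         0.4556
  5        0.125         0.1113         0.5565
  6      100.125        87.0995       522.5967
  Σ                     87.6827       524.3194
P = 87.6827; D_Mac = 5.97974 half-year periods = 2.98987 yrs; D_mod = 2.98987/(1+0.0235) = 2.92122 yrs.
ΔP/P ≈ -D_mod · Δy = -2.92122 × (-0.0145) = +0.042358 = +4.2358%.

+4.236%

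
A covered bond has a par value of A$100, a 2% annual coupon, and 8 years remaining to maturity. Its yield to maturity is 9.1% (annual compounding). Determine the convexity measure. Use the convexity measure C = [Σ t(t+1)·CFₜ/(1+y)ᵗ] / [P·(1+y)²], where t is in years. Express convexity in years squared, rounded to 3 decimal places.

With y = 0.091:
  t   CF        PV=CF/(1+0.091)^t    t·PV        t(t+1)·PV
  1         2.00         1.8332         1.8332           3.6664
  2         2.00         1.6803         3.3606          10.0817
  3         2.00         1.5401         4.6204          18.4815
  4         2.00         1.4117         5.6467          28.2333
  5         2.00         1.2939         6.4696          38.8175
  6         2.00         1.1860         7.1159          49.8116
  7         2.00         1.0871         7.6095          60.8758
  8       102.00        50.8162       406.5296       3,658.7662
  Σ                     60.8484       443.1853       3,868.7339
P = 60.8484.
Convexity = Σ t(t+1)·PV / [P·(1+y)²] = 3,868.7339 / (60.8484 × 1.190281) = 53.41584.

53.416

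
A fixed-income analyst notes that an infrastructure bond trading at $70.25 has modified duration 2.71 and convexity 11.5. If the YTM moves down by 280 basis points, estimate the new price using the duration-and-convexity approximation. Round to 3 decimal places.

Duration effect: -D_mod·Δy = -2.71 × (-0.028) = +0.075880
Convexity effect: ½·C·(Δy)² = 0.5 × 11.5 × (-0.028)² = +0.0045080
ΔP/P ≈ +0.075880 + 0.0045080 = +0.080388
New price ≈ 70.25 × (1 + 0.080388) = 75.897257.

$75.897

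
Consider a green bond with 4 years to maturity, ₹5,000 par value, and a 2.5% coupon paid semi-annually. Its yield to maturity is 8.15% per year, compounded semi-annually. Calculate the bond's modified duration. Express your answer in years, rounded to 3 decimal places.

3.659 years

Periodic yield y = 0.04075. First find Macaulay duration:
  t   CF        PV=CF/(1+0.04075)^t    t·PV
  1        62.50        60.0528        60.0528
  2        62.50        57.7015       115.4030
  3        62.50        55.4422       166.3267
  4        62.50        53.2714       213.0857
  5        62.50        51.1856       255.9281
  6        62.50        49.1815       295.0888
  7        62.50        47.2558       330.7906
  8     5,062.50     3,677.8472    29,422.7774
  Σ                  4,051.9381    30,859.4532
P = 4,051.9381; Macaulay duration = 30,859.4532 / 4,051.9381 = 7.61597 half-year periods = 3.80799 years.
Modified duration = D_Mac / (1 + y) = 3.80799 / 1.04075 = 3.65889 years.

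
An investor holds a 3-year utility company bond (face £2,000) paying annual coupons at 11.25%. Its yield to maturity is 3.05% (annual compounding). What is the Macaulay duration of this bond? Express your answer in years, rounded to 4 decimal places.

2.7367 years

Periodic yield y = 0.0305. Discount each cash flow and weight by its year:
  t   CF        PV=CF/(1+0.0305)^t    t·PV
  1       225.00       218.3406       218.3406
  2       225.00       211.8783       423.7566
  3     2,225.00     2,033.2277     6,099.6832
  Σ                  2,463.4467     6,741.7805
Price P = Σ PV = 2,463.4467.
Macaulay duration = Σ(t·PV) / P = 6,741.7805 / 2,463.4467 = 2.73673 years.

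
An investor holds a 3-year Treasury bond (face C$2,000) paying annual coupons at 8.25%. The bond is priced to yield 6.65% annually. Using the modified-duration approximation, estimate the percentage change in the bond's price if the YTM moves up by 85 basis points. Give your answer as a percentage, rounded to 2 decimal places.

-2.22%

Periodic yield y = 0.0665. Modified duration first:
  t   CF        PV=CF/(1+0.0665)^t    t·PV
  1       165.00       154.7117       154.7117
  2       165.00       145.0649       290.1297
  3     2,165.00     1,784.7415     5,354.2245
  Σ                  2,084.5180     5,799.0659
P = 2,084.5180; D_Mac = 2.78197 yrs; D_mod = 2.78197/(1+0.0665) = 2.60850 yrs.
ΔP/P ≈ -D_mod · Δy = -2.60850 × (+0.0085) = -0.022172 = -2.2172%.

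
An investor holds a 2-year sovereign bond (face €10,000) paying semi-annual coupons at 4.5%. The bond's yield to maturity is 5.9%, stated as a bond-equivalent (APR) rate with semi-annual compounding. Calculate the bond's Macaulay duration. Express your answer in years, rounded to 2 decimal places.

1.93 years

Periodic yield y = 0.0295. Discount each cash flow and weight by its period:
  t   CF        PV=CF/(1+0.0295)^t    t·PV
  1       225.00       218.5527       218.5527
  2       225.00       212.2901       424.5803
  3       225.00       206.2070       618.6211
  4    10,225.00     9,102.4418    36,409.7674
  Σ                  9,739.4917    37,671.5214
Price P = Σ PV = 9,739.4917.
Macaulay duration = Σ(t·PV) / P = 37,671.5214 / 9,739.4917 = 3.86791 half-year periods.
In years: 3.86791 / 2 = 1.93396 years.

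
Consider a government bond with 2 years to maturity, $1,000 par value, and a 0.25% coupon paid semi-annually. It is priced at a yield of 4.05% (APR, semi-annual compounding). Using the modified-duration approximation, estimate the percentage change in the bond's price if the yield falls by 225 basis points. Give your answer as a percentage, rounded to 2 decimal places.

+4.40%

Periodic yield y = 0.02025. Modified duration first:
  t   CF        PV=CF/(1+0.02025)^t    t·PV
  1         1.25         1.2252         1.2252
  2         1.25         1.2009         2.4017
  3         1.25         1.1770         3.5311
  4     1,001.25       924.0939     3,696.3757
  Σ                    927.6970     3,703.5337
P = 927.6970; D_Mac = 3.99218 half-year periods = 1.99609 yrs; D_mod = 1.99609/(1+0.02025) = 1.95647 yrs.
ΔP/P ≈ -D_mod · Δy = -1.95647 × (-0.0225) = +0.044021 = +4.4021%.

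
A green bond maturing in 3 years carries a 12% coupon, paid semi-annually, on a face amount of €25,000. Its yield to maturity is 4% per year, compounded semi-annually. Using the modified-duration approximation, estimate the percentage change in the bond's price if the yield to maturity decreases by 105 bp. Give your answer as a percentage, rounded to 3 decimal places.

+2.727%

Periodic yield y = 0.02. Modified duration first:
  t   CF        PV=CF/(1+0.02)^t    t·PV
  1     1,500.00     1,470.5882     1,470.5882
  2     1,500.00     1,441.7532     2,883.5063
  3     1,500.00     1,413.4835     4,240.4505
  4     1,500.00     1,385.7681     5,543.0726
  5     1,500.00     1,358.5962     6,792.9811
  6    26,500.00    23,531.2416   141,187.4498
  Σ                 30,601.4309   162,118.0485
P = 30,601.4309; D_Mac = 5.29773 half-year periods = 2.64886 yrs; D_mod = 2.64886/(1+0.02) = 2.59693 yrs.
ΔP/P ≈ -D_mod · Δy = -2.59693 × (-0.0105) = +0.027268 = +2.7268%.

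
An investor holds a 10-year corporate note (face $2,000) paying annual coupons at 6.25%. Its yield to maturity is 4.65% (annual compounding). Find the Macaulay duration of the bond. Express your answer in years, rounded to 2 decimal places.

7.87 years

Periodic yield y = 0.0465. Discount each cash flow and weight by its year:
  t   CF        PV=CF/(1+0.0465)^t    t·PV
  1       125.00       119.4458       119.4458
  2       125.00       114.1383       228.2767
  3       125.00       109.0667       327.2002
  4       125.00       104.2205       416.8819
  5       125.00        99.5896       497.9478
  6       125.00        95.1644       570.9865
  7       125.00        90.9359       636.5513
  8       125.00        86.8953       695.1622
  9       125.00        83.0342       747.3077
  10    2,125.00     1,348.8592    13,488.5917
  Σ                  2,251.3498    17,728.3518
Price P = Σ PV = 2,251.3498.
Macaulay duration = Σ(t·PV) / P = 17,728.3518 / 2,251.3498 = 7.87454 years.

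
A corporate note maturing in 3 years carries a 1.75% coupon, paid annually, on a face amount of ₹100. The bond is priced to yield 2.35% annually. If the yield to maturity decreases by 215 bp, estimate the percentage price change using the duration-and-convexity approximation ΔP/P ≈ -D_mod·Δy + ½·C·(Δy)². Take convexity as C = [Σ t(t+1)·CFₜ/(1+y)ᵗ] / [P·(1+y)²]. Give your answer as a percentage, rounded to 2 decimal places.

+6.45%

With y = 0.0235:
  t   CF        PV=CF/(1+0.0235)^t    t·PV        t(t+1)·PV
  1         1.75         1.7098         1.7098           3.4196
  2         1.75         1.6706         3.3411          10.0234
  3       101.75        94.9010       284.7031       1,138.8122
  Σ                     98.2814       289.7540       1,152.2552
P = 98.2814; D_Mac = 2.94821 yrs; D_mod = 2.88052 yrs; C = 11.19184.
Duration effect: -2.88052 × (-0.0215) = +0.061931
Convexity effect: 0.5 × 11.19184 × (-0.0215)² = +0.0025867
ΔP/P ≈ +0.061931 + 0.0025867 = +0.064518 = +6.4518%.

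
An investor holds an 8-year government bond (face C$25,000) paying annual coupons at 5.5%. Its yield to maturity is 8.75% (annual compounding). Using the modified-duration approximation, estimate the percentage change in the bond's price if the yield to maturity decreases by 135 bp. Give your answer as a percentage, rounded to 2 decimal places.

Periodic yield y = 0.0875. Modified duration first:
  t   CF        PV=CF/(1+0.0875)^t    t·PV
  1     1,375.00     1,264.3678     1,264.3678
  2     1,375.00     1,162.6371     2,325.2741
  3     1,375.00     1,069.0916     3,207.2747
  4     1,375.00       983.0727     3,932.2908
  5     1,375.00       903.9749     4,519.8745
  6     1,375.00       831.2413     4,987.4477
  7     1,375.00       764.3598     5,350.5186
  8    26,375.00    13,482.1248   107,856.9985
  Σ                 20,460.8699   133,444.0467
P = 20,460.8699; D_Mac = 6.52191 yrs; D_mod = 6.52191/(1+0.0875) = 5.99716 yrs.
ΔP/P ≈ -D_mod · Δy = -5.99716 × (-0.0135) = +0.080962 = +8.0962%.

+8.10%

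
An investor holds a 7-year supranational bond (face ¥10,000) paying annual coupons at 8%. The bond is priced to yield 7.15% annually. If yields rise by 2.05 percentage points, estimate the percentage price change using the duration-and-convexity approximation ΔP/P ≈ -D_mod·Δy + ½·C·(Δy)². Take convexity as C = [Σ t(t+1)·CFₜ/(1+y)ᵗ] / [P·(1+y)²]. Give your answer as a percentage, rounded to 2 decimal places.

-10.06%

With y = 0.0715:
  t   CF        PV=CF/(1+0.0715)^t    t·PV        t(t+1)·PV
  1       800.00       746.6169       746.6169       1,493.2338
  2       800.00       696.7960     1,393.5920       4,180.7759
  3       800.00       650.2996     1,950.8987       7,803.5947
  4       800.00       606.9058     2,427.6232      12,138.1159
  5       800.00       566.4076     2,832.0382      16,992.2295
  6       800.00       528.6119     3,171.6714      22,201.6998
  7    10,800.00     6,660.0659    46,620.4614     372,963.6916
  Σ                 10,455.7037    59,142.9018     437,773.3412
P = 10,455.7037; D_Mac = 5.65652 yrs; D_mod = 5.27907 yrs; C = 36.46798.
Duration effect: -5.27907 × (+0.0205) = -0.108221
Convexity effect: 0.5 × 36.46798 × (0.0205)² = +0.0076628
ΔP/P ≈ -0.108221 + 0.0076628 = -0.100558 = -10.0558%.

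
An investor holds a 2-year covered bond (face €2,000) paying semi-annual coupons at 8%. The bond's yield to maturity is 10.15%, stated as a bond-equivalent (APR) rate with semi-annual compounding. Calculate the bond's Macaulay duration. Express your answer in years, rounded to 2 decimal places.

Periodic yield y = 0.05075. Discount each cash flow and weight by its period:
  t   CF        PV=CF/(1+0.05075)^t    t·PV
  1        80.00        76.1361        76.1361
  2        80.00        72.4588       144.9176
  3        80.00        68.9591       206.8774
  4     2,080.00     1,706.3407     6,825.3627
  Σ                  1,923.8947     7,253.2938
Price P = Σ PV = 1,923.8947.
Macaulay duration = Σ(t·PV) / P = 7,253.2938 / 1,923.8947 = 3.77011 half-year periods.
In years: 3.77011 / 2 = 1.88505 years.

1.89 years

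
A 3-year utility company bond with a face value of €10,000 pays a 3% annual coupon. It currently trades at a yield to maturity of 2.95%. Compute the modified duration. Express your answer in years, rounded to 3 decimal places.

2.830 years

Periodic yield y = 0.0295. First find Macaulay duration:
  t   CF        PV=CF/(1+0.0295)^t    t·PV
  1       300.00       291.4036       291.4036
  2       300.00       283.0535       566.1070
  3    10,300.00     9,439.6996    28,319.0987
  Σ                 10,014.1567    29,176.6093
P = 10,014.1567; Macaulay duration = 29,176.6093 / 10,014.1567 = 2.91354 years.
Modified duration = D_Mac / (1 + y) = 2.91354 / 1.0295 = 2.83005 years.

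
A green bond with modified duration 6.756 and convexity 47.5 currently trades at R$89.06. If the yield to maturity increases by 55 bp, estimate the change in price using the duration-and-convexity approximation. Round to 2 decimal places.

Duration effect: -D_mod·Δy = -6.756 × (+0.0055) = -0.037158
Convexity effect: ½·C·(Δy)² = 0.5 × 47.5 × (0.0055)² = +0.0007184375
ΔP/P ≈ -0.037158 + 0.0007184375 = -0.0364395625
ΔP ≈ 89.06 × (-0.0364395625) = -3.24530743625.

-R$3.25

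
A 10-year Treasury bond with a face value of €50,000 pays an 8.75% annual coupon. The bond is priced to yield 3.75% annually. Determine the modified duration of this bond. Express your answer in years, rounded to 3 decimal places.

Periodic yield y = 0.0375. First find Macaulay duration:
  t   CF        PV=CF/(1+0.0375)^t    t·PV
  1     4,375.00     4,216.8675     4,216.8675
  2     4,375.00     4,064.4506     8,128.9011
  3     4,375.00     3,917.5427    11,752.6282
  4     4,375.00     3,775.9448    15,103.7792
  5     4,375.00     3,639.4649    18,197.3243
  6     4,375.00     3,507.9179    21,047.5076
  7     4,375.00     3,381.1257    23,667.8801
  8     4,375.00     3,258.9164    26,071.3309
  9     4,375.00     3,141.1242    28,270.1178
  10   54,375.00    37,628.6135   376,286.1349
  Σ                 70,531.9681   532,742.4715
P = 70,531.9681; Macaulay duration = 532,742.4715 / 70,531.9681 = 7.55321 years.
Modified duration = D_Mac / (1 + y) = 7.55321 / 1.0375 = 7.28020 years.

7.280 years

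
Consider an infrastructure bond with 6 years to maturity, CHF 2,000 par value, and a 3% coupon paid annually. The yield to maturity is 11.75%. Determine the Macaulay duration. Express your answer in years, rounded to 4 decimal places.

Periodic yield y = 0.1175. Discount each cash flow and weight by its year:
  t   CF        PV=CF/(1+0.1175)^t    t·PV
  1        60.00        53.6913        53.6913
  2        60.00        48.0459        96.0918
  3        60.00        42.9941       128.9822
  4        60.00        38.4734       153.8938
  5        60.00        34.4281       172.1407
  6     2,060.00     1,057.7476     6,346.4853
  Σ                  1,275.3804     6,951.2851
Price P = Σ PV = 1,275.3804.
Macaulay duration = Σ(t·PV) / P = 6,951.2851 / 1,275.3804 = 5.45036 years.

5.4504 years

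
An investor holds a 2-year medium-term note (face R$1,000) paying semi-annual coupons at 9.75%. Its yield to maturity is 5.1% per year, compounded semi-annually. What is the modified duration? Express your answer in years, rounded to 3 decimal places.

1.824 years

Periodic yield y = 0.0255. First find Macaulay duration:
  t   CF        PV=CF/(1+0.0255)^t    t·PV
  1        48.75        47.5378        47.5378
  2        48.75        46.3557        92.7114
  3        48.75        45.2030       135.6091
  4     1,048.75       948.2641     3,793.0565
  Σ                  1,087.3607     4,068.9148
P = 1,087.3607; Macaulay duration = 4,068.9148 / 1,087.3607 = 3.74201 half-year periods = 1.87101 years.
Modified duration = D_Mac / (1 + y) = 1.87101 / 1.0255 = 1.82448 years.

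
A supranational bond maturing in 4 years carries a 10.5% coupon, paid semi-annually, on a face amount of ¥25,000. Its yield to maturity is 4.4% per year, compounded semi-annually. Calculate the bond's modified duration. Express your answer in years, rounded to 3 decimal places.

3.362 years

Periodic yield y = 0.022. First find Macaulay duration:
  t   CF        PV=CF/(1+0.022)^t    t·PV
  1     1,312.50     1,284.2466     1,284.2466
  2     1,312.50     1,256.6013     2,513.2027
  3     1,312.50     1,229.5512     3,688.6537
  4     1,312.50     1,203.0834     4,812.3335
  5     1,312.50     1,177.1853     5,885.9265
  6     1,312.50     1,151.8447     6,911.0683
  7     1,312.50     1,127.0496     7,889.3474
  8    26,312.50    22,108.2795   176,866.2361
  Σ                 30,537.8417   209,851.0149
P = 30,537.8417; Macaulay duration = 209,851.0149 / 30,537.8417 = 6.87184 half-year periods = 3.43592 years.
Modified duration = D_Mac / (1 + y) = 3.43592 / 1.022 = 3.36195 years.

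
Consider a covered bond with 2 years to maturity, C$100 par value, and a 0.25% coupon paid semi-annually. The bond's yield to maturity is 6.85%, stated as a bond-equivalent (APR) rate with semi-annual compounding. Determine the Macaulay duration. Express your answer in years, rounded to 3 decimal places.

Periodic yield y = 0.03425. Discount each cash flow and weight by its period:
  t   CF        PV=CF/(1+0.03425)^t    t·PV
  1        0.125         0.1209         0.1209
  2        0.125         0.1169         0.2337
  3        0.125         0.1130         0.3390
  4      100.125        87.5065       350.0261
  Σ                     87.8572       350.7196
Price P = Σ PV = 87.8572.
Macaulay duration = Σ(t·PV) / P = 350.7196 / 87.8572 = 3.99193 half-year periods.
In years: 3.99193 / 2 = 1.99596 years.

1.996 years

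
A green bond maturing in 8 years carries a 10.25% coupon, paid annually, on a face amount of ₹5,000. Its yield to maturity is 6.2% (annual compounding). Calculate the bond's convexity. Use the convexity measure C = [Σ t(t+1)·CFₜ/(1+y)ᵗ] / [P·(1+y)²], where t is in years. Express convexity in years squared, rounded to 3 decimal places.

With y = 0.062:
  t   CF        PV=CF/(1+0.062)^t    t·PV        t(t+1)·PV
  1       512.50       482.5800       482.5800         965.1601
  2       512.50       454.4068       908.8136       2,726.4409
  3       512.50       427.8784     1,283.6351       5,134.5403
  4       512.50       402.8986     1,611.5946       8,057.9728
  5       512.50       379.3773     1,896.8863      11,381.3175
  6       512.50       357.2291     2,143.3743      15,003.6201
  7       512.50       336.3739     2,354.6171      18,836.9367
  8     5,512.50     3,406.8457    27,254.7659     245,292.8928
  Σ                  6,247.5898    37,936.2668     307,398.8813
P = 6,247.5898.
Convexity = Σ t(t+1)·PV / [P·(1+y)²] = 307,398.8813 / (6,247.5898 × 1.127844) = 43.62553.

43.626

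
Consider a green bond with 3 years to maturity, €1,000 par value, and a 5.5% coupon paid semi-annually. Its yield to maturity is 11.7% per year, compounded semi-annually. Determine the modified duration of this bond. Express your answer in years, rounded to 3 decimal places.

Periodic yield y = 0.0585. First find Macaulay duration:
  t   CF        PV=CF/(1+0.0585)^t    t·PV
  1        27.50        25.9802        25.9802
  2        27.50        24.5443        49.0886
  3        27.50        23.1878        69.5635
  4        27.50        21.9063        87.6252
  5        27.50        20.6956       103.4781
  6     1,027.50       730.5276     4,383.1659
  Σ                    846.8419     4,718.9015
P = 846.8419; Macaulay duration = 4,718.9015 / 846.8419 = 5.57235 half-year periods = 2.78618 years.
Modified duration = D_Mac / (1 + y) = 2.78618 / 1.0585 = 2.63219 years.

2.632 years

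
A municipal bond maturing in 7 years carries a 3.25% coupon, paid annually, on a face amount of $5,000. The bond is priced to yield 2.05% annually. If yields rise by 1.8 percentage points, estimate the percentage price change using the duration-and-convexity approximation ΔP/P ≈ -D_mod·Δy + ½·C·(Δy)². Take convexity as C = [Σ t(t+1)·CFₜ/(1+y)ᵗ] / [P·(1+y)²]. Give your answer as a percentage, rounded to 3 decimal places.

With y = 0.0205:
  t   CF        PV=CF/(1+0.0205)^t    t·PV        t(t+1)·PV
  1       162.50       159.2357       159.2357         318.4713
  2       162.50       156.0369       312.0738         936.2215
  3       162.50       152.9024       458.7072       1,834.8290
  4       162.50       149.8309       599.3235       2,996.6176
  5       162.50       146.8210       734.1052       4,404.6314
  6       162.50       143.8717       863.2301       6,042.6105
  7     5,162.50     4,478.8756    31,352.1293     250,817.0343
  Σ                  5,387.5742    34,478.8048     267,350.4156
P = 5,387.5742; D_Mac = 6.39969 yrs; D_mod = 6.27113 yrs; C = 47.64985.
Duration effect: -6.27113 × (+0.018) = -0.112880
Convexity effect: 0.5 × 47.64985 × (0.018)² = +0.0077193
ΔP/P ≈ -0.112880 + 0.0077193 = -0.105161 = -10.5161%.

-10.516%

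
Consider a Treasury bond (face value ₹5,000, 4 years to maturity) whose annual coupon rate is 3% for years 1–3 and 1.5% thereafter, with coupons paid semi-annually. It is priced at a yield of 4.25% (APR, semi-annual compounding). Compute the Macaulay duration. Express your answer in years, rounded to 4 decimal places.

Periodic yield y = 0.02125. Discount each cash flow and weight by its period:
  t   CF        PV=CF/(1+0.02125)^t    t·PV
  1        75.00        73.4394        73.4394
  2        75.00        71.9113       143.8226
  3        75.00        70.4150       211.2449
  4        75.00        68.9498       275.7992
  5        75.00        67.5151       337.5755
  6        75.00        66.1103       396.6615
  7        37.50        32.3673       226.5713
  8     5,037.50     4,257.5377    34,060.3016
  Σ                  4,708.2459    35,725.4161
Price P = Σ PV = 4,708.2459.
Macaulay duration = Σ(t·PV) / P = 35,725.4161 / 4,708.2459 = 7.58784 half-year periods.
In years: 7.58784 / 2 = 3.79392 years.

3.7939 years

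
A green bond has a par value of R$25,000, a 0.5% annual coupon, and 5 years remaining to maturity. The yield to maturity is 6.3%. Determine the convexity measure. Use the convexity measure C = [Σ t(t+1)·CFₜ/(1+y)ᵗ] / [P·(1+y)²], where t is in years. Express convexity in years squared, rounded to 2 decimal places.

With y = 0.063:
  t   CF        PV=CF/(1+0.063)^t    t·PV        t(t+1)·PV
  1       125.00       117.5917       117.5917         235.1834
  2       125.00       110.6225       221.2450         663.7350
  3       125.00       104.0663       312.1990       1,248.7959
  4       125.00        97.8987       391.5948       1,957.9741
  5    25,125.00    18,511.4206    92,557.1028     555,342.6170
  Σ                 18,941.5998    93,599.7334     559,448.3055
P = 18,941.5998.
Convexity = Σ t(t+1)·PV / [P·(1+y)²] = 559,448.3055 / (18,941.5998 × 1.129969) = 26.13827.

26.14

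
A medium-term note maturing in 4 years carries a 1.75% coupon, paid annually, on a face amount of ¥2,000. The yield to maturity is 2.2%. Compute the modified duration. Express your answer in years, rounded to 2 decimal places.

3.81 years

Periodic yield y = 0.022. First find Macaulay duration:
  t   CF        PV=CF/(1+0.022)^t    t·PV
  1        35.00        34.2466        34.2466
  2        35.00        33.5094        67.0187
  3        35.00        32.7880        98.3641
  4     2,035.00     1,865.3521     7,461.4086
  Σ                  1,965.8961     7,661.0380
P = 1,965.8961; Macaulay duration = 7,661.0380 / 1,965.8961 = 3.89697 years.
Modified duration = D_Mac / (1 + y) = 3.89697 / 1.022 = 3.81308 years.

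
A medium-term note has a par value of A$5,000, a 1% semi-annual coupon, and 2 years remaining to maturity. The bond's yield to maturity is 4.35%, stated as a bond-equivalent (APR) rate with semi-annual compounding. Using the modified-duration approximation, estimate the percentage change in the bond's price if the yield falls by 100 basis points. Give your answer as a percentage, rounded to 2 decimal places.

Periodic yield y = 0.02175. Modified duration first:
  t   CF        PV=CF/(1+0.02175)^t    t·PV
  1        25.00        24.4678        24.4678
  2        25.00        23.9470        47.8940
  3        25.00        23.4372        70.3117
  4     5,025.00     4,610.6004    18,442.4015
  Σ                  4,682.4524    18,585.0749
P = 4,682.4524; D_Mac = 3.96909 half-year periods = 1.98454 yrs; D_mod = 1.98454/(1+0.02175) = 1.94230 yrs.
ΔP/P ≈ -D_mod · Δy = -1.94230 × (-0.01) = +0.019423 = +1.9423%.

+1.94%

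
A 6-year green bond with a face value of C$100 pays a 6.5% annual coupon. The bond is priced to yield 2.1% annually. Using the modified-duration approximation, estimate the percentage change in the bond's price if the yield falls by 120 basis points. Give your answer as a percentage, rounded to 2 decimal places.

Periodic yield y = 0.021. Modified duration first:
  t   CF        PV=CF/(1+0.021)^t    t·PV
  1         6.50         6.3663         6.3663
  2         6.50         6.2354        12.4707
  3         6.50         6.1071        18.3213
  4         6.50         5.9815        23.9260
  5         6.50         5.8585        29.2924
  6       106.50        94.0146       564.0874
  Σ                    124.5633       654.4642
P = 124.5633; D_Mac = 5.25407 yrs; D_mod = 5.25407/(1+0.021) = 5.14600 yrs.
ΔP/P ≈ -D_mod · Δy = -5.14600 × (-0.012) = +0.061752 = +6.1752%.

+6.18%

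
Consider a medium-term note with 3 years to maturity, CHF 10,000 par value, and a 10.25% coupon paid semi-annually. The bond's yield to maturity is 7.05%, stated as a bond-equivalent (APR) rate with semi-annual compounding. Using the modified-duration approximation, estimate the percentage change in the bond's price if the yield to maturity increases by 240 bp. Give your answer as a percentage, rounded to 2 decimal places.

-6.20%

Periodic yield y = 0.03525. Modified duration first:
  t   CF        PV=CF/(1+0.03525)^t    t·PV
  1       512.50       495.0495       495.0495
  2       512.50       478.1932       956.3864
  3       512.50       461.9108     1,385.7325
  4       512.50       446.1829     1,784.7316
  5       512.50       430.9905     2,154.9524
  6    10,512.50     8,539.5419    51,237.2514
  Σ                 10,851.8688    58,014.1038
P = 10,851.8688; D_Mac = 5.34600 half-year periods = 2.67300 yrs; D_mod = 2.67300/(1+0.03525) = 2.58199 yrs.
ΔP/P ≈ -D_mod · Δy = -2.58199 × (+0.024) = -0.061968 = -6.1968%.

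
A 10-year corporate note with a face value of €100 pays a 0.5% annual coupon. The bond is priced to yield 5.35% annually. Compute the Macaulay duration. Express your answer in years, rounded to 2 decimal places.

9.70 years

Periodic yield y = 0.0535. Discount each cash flow and weight by its year:
  t   CF        PV=CF/(1+0.0535)^t    t·PV
  1         0.50         0.4746         0.4746
  2         0.50         0.4505         0.9010
  3         0.50         0.4276         1.2829
  4         0.50         0.4059         1.6236
  5         0.50         0.3853         1.9265
  6         0.50         0.3657         2.1944
  7         0.50         0.3472         2.4301
  8         0.50         0.3295         2.6362
  9         0.50         0.3128         2.8152
  10      100.50        59.6789       596.7888
  Σ                     63.1780       613.0733
Price P = Σ PV = 63.1780.
Macaulay duration = Σ(t·PV) / P = 613.0733 / 63.1780 = 9.70390 years.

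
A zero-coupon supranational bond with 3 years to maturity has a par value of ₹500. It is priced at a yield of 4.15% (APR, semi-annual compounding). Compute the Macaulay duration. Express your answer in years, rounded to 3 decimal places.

A zero-coupon bond has a single cash flow at maturity, so its Macaulay duration equals its maturity: 3 years.
(Equivalently: 6 semi-annual periods ÷ 2 = 3 years.)

3.000 years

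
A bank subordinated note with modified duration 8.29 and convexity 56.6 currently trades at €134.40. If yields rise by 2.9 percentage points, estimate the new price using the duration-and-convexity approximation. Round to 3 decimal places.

Duration effect: -D_mod·Δy = -8.29 × (+0.029) = -0.240410
Convexity effect: ½·C·(Δy)² = 0.5 × 56.6 × (0.029)² = +0.0238003
ΔP/P ≈ -0.240410 + 0.0238003 = -0.2166097
New price ≈ 134.40 × (1 - 0.2166097) = 105.28765632.

€105.288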